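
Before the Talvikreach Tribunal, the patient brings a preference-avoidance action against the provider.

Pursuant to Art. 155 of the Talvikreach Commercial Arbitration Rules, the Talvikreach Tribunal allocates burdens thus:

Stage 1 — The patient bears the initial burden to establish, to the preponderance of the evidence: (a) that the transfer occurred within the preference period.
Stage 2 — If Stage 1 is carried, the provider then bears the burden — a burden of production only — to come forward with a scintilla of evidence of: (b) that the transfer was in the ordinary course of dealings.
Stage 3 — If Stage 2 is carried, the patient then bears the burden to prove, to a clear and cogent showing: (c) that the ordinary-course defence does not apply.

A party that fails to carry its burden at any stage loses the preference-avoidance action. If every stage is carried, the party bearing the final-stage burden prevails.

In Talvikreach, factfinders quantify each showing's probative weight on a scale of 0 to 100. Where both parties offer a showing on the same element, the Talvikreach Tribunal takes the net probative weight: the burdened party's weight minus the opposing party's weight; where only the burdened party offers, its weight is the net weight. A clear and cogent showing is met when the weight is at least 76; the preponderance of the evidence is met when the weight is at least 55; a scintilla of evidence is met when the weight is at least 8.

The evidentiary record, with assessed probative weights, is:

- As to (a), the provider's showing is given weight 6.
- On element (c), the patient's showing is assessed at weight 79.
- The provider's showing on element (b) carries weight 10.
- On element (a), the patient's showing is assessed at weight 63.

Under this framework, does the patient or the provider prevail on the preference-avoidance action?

patient

At Stage 1 the patient must meet the preponderance of the evidence (weight is at least 55): on (a) the weight is 63 less the opposing 6 gives net 57, ≥ 55, so (a) meets the standard.
  Stage 1 is satisfied; the onus moves to the provider.
At Stage 2 the provider must meet a scintilla of evidence (weight is at least 8): on (b) the weight is 10, ≥ 8, so (b) meets the standard.
  All elements met. The burden passes to the patient.
At Stage 3 the patient must meet a clear and cogent showing (weight is at least 76): on (c) the weight is 79, ≥ 76, so (c) meets the standard.
  All elements met at the final stage.
Every stage carried; the patient prevails.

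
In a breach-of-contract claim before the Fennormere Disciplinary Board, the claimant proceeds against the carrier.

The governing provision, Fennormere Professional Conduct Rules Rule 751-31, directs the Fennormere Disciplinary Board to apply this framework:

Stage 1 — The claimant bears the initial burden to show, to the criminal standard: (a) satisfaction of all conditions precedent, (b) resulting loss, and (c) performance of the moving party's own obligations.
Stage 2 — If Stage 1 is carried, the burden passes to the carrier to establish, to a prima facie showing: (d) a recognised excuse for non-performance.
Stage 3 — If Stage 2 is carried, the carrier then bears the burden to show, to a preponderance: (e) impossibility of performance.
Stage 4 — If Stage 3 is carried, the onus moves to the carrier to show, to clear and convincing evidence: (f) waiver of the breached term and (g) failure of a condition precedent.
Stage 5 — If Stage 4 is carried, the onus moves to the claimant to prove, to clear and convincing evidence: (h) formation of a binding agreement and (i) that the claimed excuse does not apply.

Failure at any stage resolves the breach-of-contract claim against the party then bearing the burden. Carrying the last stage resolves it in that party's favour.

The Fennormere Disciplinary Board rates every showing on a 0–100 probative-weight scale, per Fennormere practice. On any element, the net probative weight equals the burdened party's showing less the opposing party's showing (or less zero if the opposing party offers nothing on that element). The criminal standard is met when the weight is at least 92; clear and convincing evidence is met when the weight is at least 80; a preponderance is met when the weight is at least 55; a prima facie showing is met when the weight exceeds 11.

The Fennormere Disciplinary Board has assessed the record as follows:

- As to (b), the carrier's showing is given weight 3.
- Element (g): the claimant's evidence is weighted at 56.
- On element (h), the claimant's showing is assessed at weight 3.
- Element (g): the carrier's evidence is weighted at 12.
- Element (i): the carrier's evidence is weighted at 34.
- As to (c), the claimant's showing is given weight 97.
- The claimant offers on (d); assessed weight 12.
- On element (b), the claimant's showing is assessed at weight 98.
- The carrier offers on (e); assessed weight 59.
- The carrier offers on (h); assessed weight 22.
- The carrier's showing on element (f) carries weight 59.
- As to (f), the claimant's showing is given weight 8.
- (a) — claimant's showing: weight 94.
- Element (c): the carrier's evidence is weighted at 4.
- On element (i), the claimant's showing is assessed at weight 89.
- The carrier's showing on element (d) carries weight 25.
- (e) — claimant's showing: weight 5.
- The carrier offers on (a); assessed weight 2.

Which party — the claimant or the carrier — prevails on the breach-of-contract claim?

Stage 1 (claimant, the criminal standard, weight is at least 92): (a) net 94−2=92 ≥ 92 — meets; (b) net 98−3=95 ≥ 92 — meets; (c) net 97−4=93 ≥ 92 — meets.
  All elements met. The burden passes to the carrier.
Stage 2 (carrier, a prima facie showing, weight exceeds 11): (d) net 25−12=13 > 11 — meets.
  All elements met. The carrier retains the burden for Stage 3.
Stage 3 (carrier, a preponderance, weight is at least 55): (e) net 59−5=54 < 55 — fails.
  The carrier does not carry Stage 3.
The claimant prevails.

claimant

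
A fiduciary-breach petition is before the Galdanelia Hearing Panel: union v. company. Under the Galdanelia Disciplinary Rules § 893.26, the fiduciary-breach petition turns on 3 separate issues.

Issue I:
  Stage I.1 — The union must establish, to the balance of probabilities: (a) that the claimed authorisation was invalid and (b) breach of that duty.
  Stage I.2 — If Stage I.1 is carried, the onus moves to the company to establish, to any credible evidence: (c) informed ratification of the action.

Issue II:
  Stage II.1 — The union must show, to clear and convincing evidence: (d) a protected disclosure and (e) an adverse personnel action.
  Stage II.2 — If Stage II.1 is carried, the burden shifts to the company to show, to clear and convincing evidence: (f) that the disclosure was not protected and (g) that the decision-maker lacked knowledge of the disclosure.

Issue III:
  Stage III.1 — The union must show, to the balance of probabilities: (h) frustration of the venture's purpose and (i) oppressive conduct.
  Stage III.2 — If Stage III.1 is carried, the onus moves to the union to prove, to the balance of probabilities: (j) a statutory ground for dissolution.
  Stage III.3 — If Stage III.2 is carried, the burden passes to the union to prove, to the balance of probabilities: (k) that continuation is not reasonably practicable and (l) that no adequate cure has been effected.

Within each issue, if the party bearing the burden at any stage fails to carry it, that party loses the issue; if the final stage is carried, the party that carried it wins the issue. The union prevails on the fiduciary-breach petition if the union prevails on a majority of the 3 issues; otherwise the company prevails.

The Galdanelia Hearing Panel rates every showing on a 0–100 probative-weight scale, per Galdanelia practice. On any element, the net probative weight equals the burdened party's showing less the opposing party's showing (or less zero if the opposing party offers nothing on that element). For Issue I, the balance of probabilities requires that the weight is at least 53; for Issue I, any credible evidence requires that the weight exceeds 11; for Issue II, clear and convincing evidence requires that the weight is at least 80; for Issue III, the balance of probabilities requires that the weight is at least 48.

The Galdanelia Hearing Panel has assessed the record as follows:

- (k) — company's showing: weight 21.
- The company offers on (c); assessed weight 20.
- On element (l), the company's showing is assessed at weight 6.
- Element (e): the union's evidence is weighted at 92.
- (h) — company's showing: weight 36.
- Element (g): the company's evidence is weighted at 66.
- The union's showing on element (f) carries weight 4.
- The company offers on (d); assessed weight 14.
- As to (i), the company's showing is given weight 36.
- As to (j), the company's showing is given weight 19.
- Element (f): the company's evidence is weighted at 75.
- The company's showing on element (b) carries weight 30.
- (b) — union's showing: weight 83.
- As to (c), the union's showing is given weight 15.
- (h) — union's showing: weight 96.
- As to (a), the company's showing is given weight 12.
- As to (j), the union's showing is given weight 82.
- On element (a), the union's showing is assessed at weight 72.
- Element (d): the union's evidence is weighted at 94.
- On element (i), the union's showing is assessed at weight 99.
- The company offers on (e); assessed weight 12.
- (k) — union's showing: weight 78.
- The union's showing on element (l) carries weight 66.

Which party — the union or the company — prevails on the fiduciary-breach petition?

union

— Issue I —
At Stage I.1 the union must meet the balance of probabilities (weight is at least 53): on (a) the weight is 72 less the opposing 12 gives net 60, which does reach 53, so (a) meets the standard; on (b) the weight is 83 less the opposing 30 gives net 53, ≥ 53, so (b) meets the standard.
  Stage I.1 carried; the burden shifts to the company.
At Stage I.2 the company must meet any credible evidence (weight exceeds 11): on (c) the weight is 20 less the opposing 15 gives net 5, which does not exceed 11, so (c) does not meet the standard.
  The company does not carry Stage I.2.
The analysis ends at Stage I.2; the union prevails on this issue.
— Issue II —
Stage II.1 (union, clear and convincing evidence, weight is at least 80): (d) net 94−14=80 ≥ 80 — meets; (e) net 92−12=80 ≥ 80 — meets.
  The union carries Stage II.1; the company now bears the burden.
Stage II.2 (company, clear and convincing evidence, weight is at least 80): (f) net 75−4=71 < 80 — fails; (g) 66 < 80 — fails.
  Not every element is met, so the company fails to carry Stage II.2.
So the union prevails on this issue.
— Issue III —
Stage III.1 — burden on union; standard: the balance of probabilities (weight is at least 48).
    (h): 96 − 36 = 60 ≥ 48 [met]
    (i): 99 − 36 = 63 ≥ 48 [met]
  Stage III.1 carried; the burden remains with the union.
Stage III.2 — burden on union; standard: the balance of probabilities (weight is at least 48).
    (j): 82 − 19 = 63 ≥ 48 [met]
  All elements met. The union retains the burden for Stage III.3.
Stage III.3 — burden on union; standard: the balance of probabilities (weight is at least 48).
    (k): 78 − 21 = 57 ≥ 48 [met]
    (l): 66 − 6 = 60 ≥ 48 [met]
  All elements met at the final stage.
All stages carried — the union prevails on this issue.
Per-issue: Issue I → union; Issue II → union; Issue III → union. The union must prevail on a majority of issues; overall, the union prevails.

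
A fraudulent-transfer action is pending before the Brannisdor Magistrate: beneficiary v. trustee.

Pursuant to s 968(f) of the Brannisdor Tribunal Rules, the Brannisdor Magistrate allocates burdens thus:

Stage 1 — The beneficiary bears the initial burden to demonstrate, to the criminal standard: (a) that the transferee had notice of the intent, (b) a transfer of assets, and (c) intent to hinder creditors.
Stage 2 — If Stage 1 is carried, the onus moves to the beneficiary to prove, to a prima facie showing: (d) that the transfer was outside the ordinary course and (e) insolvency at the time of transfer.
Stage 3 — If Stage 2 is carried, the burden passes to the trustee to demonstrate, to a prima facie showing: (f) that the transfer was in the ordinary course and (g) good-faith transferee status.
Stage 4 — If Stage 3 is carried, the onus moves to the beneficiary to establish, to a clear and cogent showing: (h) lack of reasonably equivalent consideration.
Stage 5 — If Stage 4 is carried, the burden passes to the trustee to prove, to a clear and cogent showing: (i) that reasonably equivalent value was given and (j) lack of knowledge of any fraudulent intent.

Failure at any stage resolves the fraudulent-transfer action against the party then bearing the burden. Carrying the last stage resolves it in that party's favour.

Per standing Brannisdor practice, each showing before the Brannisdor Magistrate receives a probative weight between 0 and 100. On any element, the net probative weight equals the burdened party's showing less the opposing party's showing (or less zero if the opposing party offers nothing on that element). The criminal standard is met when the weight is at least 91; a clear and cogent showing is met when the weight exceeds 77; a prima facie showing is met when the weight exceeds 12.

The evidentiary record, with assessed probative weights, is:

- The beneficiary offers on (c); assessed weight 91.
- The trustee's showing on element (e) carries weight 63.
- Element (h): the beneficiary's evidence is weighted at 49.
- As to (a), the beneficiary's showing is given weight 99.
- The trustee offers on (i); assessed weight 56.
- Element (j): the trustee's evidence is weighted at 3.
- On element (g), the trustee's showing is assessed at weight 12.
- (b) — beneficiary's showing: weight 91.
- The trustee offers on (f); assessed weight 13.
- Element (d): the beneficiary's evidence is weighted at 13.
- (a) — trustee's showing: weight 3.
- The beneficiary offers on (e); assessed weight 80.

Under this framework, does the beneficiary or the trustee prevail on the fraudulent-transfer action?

beneficiary

Stage 1 — burden on beneficiary; standard: the criminal standard (weight is at least 91).
    (a): 99 − 3 = 96 ≥ 91 [met]
    (b): 91 ≥ 91 [met]
    (c): 91 ≥ 91 [met]
  Stage 1 is satisfied; the beneficiary continues to bear the burden.
Stage 2 — burden on beneficiary; standard: a prima facie showing (weight exceeds 12).
    (d): 13 > 12 [met]
    (e): 80 − 63 = 17 > 12 [met]
  The beneficiary carries Stage 2; the trustee now bears the burden.
Stage 3 — burden on trustee; standard: a prima facie showing (weight exceeds 12).
    (f): 13 > 12 [met]
    (g): 12 ≤ 12 [not met]
  Not every element is met, so the trustee fails to carry Stage 3.
So the beneficiary prevails.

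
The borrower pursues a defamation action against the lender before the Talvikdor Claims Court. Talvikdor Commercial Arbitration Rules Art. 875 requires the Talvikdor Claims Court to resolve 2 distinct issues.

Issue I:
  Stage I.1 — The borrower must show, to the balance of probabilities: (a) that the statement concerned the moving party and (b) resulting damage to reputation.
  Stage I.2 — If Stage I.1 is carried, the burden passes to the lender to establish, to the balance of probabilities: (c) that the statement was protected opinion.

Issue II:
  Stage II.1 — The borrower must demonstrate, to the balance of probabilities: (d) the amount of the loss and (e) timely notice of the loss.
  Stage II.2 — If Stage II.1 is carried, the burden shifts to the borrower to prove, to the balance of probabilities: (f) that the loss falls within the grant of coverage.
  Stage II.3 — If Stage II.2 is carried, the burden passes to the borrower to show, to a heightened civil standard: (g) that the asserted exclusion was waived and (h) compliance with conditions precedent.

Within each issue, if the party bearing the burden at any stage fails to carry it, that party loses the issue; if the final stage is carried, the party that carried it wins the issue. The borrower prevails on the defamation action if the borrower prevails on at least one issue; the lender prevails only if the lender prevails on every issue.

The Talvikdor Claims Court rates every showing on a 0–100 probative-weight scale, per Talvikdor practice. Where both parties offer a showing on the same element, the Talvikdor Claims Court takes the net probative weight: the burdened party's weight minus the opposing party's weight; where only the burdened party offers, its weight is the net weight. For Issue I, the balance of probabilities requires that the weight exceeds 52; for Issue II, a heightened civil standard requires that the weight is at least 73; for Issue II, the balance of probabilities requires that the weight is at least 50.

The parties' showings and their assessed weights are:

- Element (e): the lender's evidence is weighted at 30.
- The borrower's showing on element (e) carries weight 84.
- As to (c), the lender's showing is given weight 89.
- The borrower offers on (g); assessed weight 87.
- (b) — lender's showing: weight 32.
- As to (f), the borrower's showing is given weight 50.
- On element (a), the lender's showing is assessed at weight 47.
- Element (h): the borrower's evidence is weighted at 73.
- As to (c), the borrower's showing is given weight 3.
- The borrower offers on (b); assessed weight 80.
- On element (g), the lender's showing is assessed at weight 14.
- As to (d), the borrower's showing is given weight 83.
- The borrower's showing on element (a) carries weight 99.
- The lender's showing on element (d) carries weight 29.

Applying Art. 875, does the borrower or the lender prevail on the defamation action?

— Issue I —
At Stage I.1 the borrower must meet the balance of probabilities (weight exceeds 52): on (a) the weight is 99 less the opposing 47 gives net 52, which does not exceed 52, so (a) does not meet the standard; on (b) the weight is 80 less the opposing 32 gives net 48, which does not exceed 52, so (b) does not meet the standard.
  Not every element is met, so the borrower fails to carry Stage I.1.
The lender prevails on this issue.
— Issue II —
At Stage II.1 the borrower must meet the balance of probabilities (weight is at least 50): on (d) the weight is 83 less the opposing 29 gives net 54, which does reach 50, so (d) meets the standard; on (e) the weight is 84 less the opposing 30 gives net 54, which does reach 50, so (e) meets the standard.
  Stage II.1 carried; the burden remains with the borrower.
At Stage II.2 the borrower must meet the balance of probabilities (weight is at least 50): on (f) the weight is 50, which does reach 50, so (f) meets the standard.
  Stage II.2 carried; the burden remains with the borrower.
At Stage II.3 the borrower must meet a heightened civil standard (weight is at least 73): on (g) the weight is 87 less the opposing 14 gives net 73, which does reach 73, so (g) meets the standard; on (h) the weight is 73, ≥ 73, so (h) meets the standard.
  All elements met at the final stage.
Every stage carried; the borrower prevails on this issue.
Per-issue: Issue I → lender; Issue II → borrower. The borrower must prevail on at least one issue; overall, the borrower prevails.

borrower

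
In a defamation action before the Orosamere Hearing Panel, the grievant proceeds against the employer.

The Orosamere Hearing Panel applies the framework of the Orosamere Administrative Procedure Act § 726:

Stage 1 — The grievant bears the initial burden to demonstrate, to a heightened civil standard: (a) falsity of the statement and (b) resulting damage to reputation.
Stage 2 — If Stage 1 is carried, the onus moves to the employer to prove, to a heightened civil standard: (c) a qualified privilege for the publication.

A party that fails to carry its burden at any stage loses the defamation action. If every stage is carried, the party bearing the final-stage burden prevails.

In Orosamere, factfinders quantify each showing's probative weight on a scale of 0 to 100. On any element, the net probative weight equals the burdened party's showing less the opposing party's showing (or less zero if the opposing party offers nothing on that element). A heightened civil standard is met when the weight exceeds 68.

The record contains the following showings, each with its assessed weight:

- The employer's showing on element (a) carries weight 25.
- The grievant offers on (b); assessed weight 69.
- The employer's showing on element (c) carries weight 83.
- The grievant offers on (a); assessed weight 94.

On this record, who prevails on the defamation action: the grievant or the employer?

employer

Stage 1 (grievant, a heightened civil standard, weight exceeds 68): (a) net 94−25=69 > 68 — meets; (b) 69 > 68 — meets.
  The grievant carries Stage 1; the employer now bears the burden.
Stage 2 (employer, a heightened civil standard, weight exceeds 68): (c) 83 > 68 — meets.
  The employer carries the last stage.
With every stage satisfied, the employer prevails.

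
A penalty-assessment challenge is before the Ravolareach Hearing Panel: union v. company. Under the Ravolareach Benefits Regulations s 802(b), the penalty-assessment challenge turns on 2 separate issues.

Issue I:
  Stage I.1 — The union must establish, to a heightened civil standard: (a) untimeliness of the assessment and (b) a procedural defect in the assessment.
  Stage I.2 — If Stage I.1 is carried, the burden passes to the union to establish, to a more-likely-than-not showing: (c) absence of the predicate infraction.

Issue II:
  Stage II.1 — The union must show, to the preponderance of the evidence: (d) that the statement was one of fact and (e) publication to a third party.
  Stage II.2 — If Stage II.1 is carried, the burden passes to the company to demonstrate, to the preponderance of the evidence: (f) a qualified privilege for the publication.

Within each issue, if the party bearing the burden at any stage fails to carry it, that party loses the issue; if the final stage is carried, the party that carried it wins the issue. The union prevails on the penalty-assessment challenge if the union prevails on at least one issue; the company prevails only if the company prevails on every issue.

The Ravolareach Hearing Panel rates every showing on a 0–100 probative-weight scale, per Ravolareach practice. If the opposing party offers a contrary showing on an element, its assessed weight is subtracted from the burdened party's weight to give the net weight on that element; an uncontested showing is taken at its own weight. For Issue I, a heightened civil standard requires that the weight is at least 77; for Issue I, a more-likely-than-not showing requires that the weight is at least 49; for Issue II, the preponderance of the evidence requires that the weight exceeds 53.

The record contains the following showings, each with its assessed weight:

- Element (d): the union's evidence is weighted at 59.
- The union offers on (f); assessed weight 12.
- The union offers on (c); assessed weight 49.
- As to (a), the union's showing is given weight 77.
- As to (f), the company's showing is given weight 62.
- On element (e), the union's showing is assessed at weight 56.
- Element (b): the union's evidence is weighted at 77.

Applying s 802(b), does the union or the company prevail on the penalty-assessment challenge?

union

— Issue I —
Stage I.1 (union, a heightened civil standard, weight is at least 77): (a) 77 ≥ 77 — meets; (b) 77 ≥ 77 — meets.
  Stage I.1 carried; the burden remains with the union.
Stage I.2 (union, a more-likely-than-not showing, weight is at least 49): (c) 49 ≥ 49 — meets.
  The union carries the last stage.
Every stage carried; the union prevails on this issue.
— Issue II —
Stage II.1 — burden on union; standard: the preponderance of the evidence (weight exceeds 53).
    (d): 59 > 53 [met]
    (e): 56 > 53 [met]
  Stage II.1 is satisfied; the onus moves to the company.
Stage II.2 — burden on company; standard: the preponderance of the evidence (weight exceeds 53).
    (f): 62 − 12 = 50 ≤ 53 [not met]
  Not every element is met, so the company fails to carry Stage II.2.
The union prevails on this issue.
Per-issue: Issue I → union; Issue II → union. The union must prevail on at least one issue; overall, the union prevails.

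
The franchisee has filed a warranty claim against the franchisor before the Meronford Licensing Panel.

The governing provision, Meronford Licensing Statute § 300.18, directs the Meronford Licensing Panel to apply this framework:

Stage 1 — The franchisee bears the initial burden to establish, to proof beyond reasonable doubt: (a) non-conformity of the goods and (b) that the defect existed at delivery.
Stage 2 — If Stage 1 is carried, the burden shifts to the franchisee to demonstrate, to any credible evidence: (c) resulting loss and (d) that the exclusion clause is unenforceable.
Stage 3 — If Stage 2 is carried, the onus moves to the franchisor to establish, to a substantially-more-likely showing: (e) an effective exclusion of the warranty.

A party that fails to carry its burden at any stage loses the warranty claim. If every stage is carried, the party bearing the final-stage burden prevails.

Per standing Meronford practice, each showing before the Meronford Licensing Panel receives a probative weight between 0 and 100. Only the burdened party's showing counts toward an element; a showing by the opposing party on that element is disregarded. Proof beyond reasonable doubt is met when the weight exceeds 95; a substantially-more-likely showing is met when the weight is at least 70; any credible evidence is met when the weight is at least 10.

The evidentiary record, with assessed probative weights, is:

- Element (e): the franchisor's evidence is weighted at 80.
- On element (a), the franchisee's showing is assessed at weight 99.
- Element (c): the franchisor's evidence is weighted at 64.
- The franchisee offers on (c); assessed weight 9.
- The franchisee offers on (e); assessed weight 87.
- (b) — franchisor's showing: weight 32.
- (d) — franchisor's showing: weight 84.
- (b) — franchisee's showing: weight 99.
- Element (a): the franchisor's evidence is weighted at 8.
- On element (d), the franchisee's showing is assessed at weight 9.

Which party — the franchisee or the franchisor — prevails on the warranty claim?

franchisor

Stage 1 (franchisee, proof beyond reasonable doubt, weight exceeds 95): (a) 99 (franchisor's 8 disregarded) > 95 — meets; (b) 99 (franchisor's 32 disregarded) > 95 — meets.
  All elements met. The franchisee retains the burden for Stage 2.
Stage 2 (franchisee, any credible evidence, weight is at least 10): (c) 9 (franchisor's 64 disregarded) < 10 — fails; (d) 9 (franchisor's 84 disregarded) < 10 — fails.
  Not every element is met, so the franchisee fails to carry Stage 2.
So the franchisor prevails.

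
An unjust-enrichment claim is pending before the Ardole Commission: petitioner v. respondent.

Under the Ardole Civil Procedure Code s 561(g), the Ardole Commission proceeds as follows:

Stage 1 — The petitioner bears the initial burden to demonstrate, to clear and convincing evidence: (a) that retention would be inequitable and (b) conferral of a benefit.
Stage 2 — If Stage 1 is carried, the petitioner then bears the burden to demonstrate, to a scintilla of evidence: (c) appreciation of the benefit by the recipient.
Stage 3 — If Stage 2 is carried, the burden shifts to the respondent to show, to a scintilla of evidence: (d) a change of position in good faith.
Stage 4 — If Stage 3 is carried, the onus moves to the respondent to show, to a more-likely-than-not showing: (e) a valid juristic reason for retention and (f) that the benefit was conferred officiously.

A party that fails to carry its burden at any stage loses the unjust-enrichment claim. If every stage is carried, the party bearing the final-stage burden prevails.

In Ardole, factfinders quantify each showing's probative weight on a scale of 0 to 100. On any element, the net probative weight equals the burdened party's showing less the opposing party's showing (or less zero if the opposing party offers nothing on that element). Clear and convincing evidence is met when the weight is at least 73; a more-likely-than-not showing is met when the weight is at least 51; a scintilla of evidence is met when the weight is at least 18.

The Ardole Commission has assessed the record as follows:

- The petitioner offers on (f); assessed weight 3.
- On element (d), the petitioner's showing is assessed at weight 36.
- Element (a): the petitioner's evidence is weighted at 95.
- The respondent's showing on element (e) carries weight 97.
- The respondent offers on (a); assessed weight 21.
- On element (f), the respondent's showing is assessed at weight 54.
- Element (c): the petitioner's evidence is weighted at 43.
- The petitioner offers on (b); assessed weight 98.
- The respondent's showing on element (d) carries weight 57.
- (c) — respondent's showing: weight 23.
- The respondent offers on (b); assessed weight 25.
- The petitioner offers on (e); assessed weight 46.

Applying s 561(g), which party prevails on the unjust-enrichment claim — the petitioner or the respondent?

respondent

Stage 1 — burden on petitioner; standard: clear and convincing evidence (weight is at least 73).
    (a): 95 − 21 = 74 ≥ 73 [met]
    (b): 98 − 25 = 73 ≥ 73 [met]
  Stage 1 is satisfied; the petitioner continues to bear the burden.
Stage 2 — burden on petitioner; standard: a scintilla of evidence (weight is at least 18).
    (c): 43 − 23 = 20 ≥ 18 [met]
  Stage 2 carried; the burden shifts to the respondent.
Stage 3 — burden on respondent; standard: a scintilla of evidence (weight is at least 18).
    (d): 57 − 36 = 21 ≥ 18 [met]
  All elements met. The respondent retains the burden for Stage 4.
Stage 4 — burden on respondent; standard: a more-likely-than-not showing (weight is at least 51).
    (e): 97 − 46 = 51 ≥ 51 [met]
    (f): 54 − 3 = 51 ≥ 51 [met]
  Stage 4 carried; the final stage is satisfied.
All stages carried — the respondent prevails.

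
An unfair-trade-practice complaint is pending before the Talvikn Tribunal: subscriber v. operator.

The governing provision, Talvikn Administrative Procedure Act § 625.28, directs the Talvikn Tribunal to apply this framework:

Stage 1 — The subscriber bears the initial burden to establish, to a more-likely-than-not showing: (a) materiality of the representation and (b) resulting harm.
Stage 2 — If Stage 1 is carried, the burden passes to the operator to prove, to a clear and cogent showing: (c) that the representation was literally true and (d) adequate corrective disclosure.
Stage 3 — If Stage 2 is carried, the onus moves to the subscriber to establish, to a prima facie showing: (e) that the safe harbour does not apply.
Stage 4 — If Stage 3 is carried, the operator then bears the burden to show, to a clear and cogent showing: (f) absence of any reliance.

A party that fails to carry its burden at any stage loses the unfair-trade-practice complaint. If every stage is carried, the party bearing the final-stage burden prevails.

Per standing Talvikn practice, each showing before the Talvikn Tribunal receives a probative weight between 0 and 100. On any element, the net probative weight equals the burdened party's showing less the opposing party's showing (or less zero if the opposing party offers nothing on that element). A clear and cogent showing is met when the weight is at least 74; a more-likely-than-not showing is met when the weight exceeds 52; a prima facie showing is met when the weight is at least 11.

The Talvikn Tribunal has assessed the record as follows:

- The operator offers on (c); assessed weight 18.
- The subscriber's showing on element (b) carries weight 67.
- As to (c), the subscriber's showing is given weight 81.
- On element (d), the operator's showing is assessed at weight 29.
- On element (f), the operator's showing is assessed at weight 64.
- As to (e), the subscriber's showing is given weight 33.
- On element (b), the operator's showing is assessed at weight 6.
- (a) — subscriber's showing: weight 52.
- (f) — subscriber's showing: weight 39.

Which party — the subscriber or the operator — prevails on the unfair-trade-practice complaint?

operator

Stage 1 (subscriber, a more-likely-than-not showing, weight exceeds 52): (a) 52 ≤ 52 — fails; (b) net 67−6=61 > 52 — meets.
  The subscriber does not carry Stage 1.
The operator prevails.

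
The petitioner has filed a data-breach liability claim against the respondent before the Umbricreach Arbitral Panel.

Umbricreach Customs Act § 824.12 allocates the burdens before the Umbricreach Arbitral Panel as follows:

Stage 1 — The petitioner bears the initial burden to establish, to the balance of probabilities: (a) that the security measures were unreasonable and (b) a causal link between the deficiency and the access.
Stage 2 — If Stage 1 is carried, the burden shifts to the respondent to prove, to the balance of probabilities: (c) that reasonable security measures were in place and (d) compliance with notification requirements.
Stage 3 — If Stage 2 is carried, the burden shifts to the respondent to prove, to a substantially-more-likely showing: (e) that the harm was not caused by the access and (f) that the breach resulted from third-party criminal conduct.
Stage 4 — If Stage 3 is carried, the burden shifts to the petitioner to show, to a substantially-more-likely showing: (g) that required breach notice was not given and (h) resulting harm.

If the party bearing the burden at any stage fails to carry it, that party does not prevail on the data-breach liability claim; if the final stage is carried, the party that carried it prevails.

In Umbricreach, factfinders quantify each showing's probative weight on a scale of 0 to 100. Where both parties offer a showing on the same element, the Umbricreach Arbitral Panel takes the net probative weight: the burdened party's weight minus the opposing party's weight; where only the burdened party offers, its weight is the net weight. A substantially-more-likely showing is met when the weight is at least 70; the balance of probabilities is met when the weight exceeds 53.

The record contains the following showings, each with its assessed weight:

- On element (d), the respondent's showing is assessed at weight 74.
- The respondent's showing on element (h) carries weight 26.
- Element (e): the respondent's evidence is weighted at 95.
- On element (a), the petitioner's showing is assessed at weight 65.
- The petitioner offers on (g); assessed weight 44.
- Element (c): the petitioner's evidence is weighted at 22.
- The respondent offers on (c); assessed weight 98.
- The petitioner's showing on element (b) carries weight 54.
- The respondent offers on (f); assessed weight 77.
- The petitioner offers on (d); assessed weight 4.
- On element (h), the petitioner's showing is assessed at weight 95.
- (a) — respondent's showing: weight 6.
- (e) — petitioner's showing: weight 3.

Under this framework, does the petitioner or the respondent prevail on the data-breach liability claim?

respondent

At Stage 1 the petitioner must meet the balance of probabilities (weight exceeds 53): on (a) the weight is 65 less the opposing 6 gives net 59, > 53, so (a) meets the standard; on (b) the weight is 54, which does exceed 53, so (b) meets the standard.
  All elements met. The burden passes to the respondent.
At Stage 2 the respondent must meet the balance of probabilities (weight exceeds 53): on (c) the weight is 98 less the opposing 22 gives net 76, > 53, so (c) meets the standard; on (d) the weight is 74 less the opposing 4 gives net 70, > 53, so (d) meets the standard.
  Stage 2 is satisfied; the respondent continues to bear the burden.
At Stage 3 the respondent must meet a substantially-more-likely showing (weight is at least 70): on (e) the weight is 95 less the opposing 3 gives net 92, which does reach 70, so (e) meets the standard; on (f) the weight is 77, which does reach 70, so (f) meets the standard.
  Stage 3 carried; the burden shifts to the petitioner.
At Stage 4 the petitioner must meet a substantially-more-likely showing (weight is at least 70): on (g) the weight is 44, < 70, so (g) does not meet the standard; on (h) the weight is 95 less the opposing 26 gives net 69, < 70, so (h) does not meet the standard.
  Stage 4 not carried; the petitioner fails its burden.
The analysis ends at Stage 4; the respondent prevails.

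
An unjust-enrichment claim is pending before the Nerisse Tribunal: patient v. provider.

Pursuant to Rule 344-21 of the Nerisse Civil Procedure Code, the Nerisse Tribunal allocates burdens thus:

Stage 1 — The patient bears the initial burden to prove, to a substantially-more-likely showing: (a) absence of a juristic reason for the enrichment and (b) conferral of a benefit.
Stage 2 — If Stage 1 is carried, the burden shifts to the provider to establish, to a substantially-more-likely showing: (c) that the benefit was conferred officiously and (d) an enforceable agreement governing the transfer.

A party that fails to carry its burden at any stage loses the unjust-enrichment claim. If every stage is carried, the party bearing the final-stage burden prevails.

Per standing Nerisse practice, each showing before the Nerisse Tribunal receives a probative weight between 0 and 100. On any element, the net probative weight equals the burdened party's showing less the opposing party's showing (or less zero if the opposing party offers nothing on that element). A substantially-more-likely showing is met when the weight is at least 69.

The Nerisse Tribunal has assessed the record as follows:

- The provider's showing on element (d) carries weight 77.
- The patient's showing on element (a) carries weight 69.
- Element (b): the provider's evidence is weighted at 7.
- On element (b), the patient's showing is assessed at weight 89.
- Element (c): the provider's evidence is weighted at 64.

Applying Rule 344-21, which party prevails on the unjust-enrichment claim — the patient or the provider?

patient

Stage 1 (patient, a substantially-more-likely showing, weight is at least 69): (a) 69 ≥ 69 — meets; (b) net 89−7=82 ≥ 69 — meets.
  Stage 1 carried; the burden shifts to the provider.
Stage 2 (provider, a substantially-more-likely showing, weight is at least 69): (c) 64 < 69 — fails; (d) 77 ≥ 69 — meets.
  Not every element is met, so the provider fails to carry Stage 2.
The patient prevails.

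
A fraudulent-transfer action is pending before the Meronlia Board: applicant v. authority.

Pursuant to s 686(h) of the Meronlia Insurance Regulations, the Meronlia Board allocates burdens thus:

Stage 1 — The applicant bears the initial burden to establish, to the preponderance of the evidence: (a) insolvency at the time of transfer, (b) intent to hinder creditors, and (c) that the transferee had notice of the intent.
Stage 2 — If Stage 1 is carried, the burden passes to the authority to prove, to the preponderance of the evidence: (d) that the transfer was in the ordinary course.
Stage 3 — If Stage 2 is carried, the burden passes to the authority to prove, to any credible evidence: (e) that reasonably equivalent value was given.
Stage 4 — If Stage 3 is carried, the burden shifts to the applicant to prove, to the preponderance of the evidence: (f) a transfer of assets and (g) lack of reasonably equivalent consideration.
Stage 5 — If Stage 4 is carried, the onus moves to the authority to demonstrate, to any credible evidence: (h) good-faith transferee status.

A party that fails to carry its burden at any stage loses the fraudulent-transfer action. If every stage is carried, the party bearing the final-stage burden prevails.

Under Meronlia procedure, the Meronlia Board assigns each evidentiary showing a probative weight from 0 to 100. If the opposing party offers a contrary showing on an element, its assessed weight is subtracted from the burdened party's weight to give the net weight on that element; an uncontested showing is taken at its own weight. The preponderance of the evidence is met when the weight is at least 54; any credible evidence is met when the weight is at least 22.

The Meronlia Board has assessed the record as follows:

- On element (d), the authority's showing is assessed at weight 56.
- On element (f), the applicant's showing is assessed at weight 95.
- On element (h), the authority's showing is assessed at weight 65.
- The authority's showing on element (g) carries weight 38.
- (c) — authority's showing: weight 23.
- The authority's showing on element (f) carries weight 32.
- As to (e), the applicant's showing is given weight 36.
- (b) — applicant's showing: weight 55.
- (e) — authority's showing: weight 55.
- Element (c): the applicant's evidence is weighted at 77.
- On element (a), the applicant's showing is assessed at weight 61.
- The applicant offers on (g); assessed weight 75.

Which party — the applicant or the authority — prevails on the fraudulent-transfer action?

applicant

Stage 1 (applicant, the preponderance of the evidence, weight is at least 54): (a) 61 ≥ 54 — meets; (b) 55 ≥ 54 — meets; (c) net 77−23=54 ≥ 54 — meets.
  All elements met. The burden passes to the authority.
Stage 2 (authority, the preponderance of the evidence, weight is at least 54): (d) 56 ≥ 54 — meets.
  Stage 2 is satisfied; the authority continues to bear the burden.
Stage 3 (authority, any credible evidence, weight is at least 22): (e) net 55−36=19 < 22 — fails.
  Stage 3 not carried; the authority fails its burden.
The applicant prevails.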